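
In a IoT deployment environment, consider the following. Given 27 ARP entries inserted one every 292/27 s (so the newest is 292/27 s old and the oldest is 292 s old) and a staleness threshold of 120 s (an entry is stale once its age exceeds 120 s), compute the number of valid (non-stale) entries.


Ages are k * 292/27 s for k = 1..27 (spacing = 10.8148 s).
Entry k is valid iff k * 292/27 <= 120 iff k <= 27 * 120 / 292 = 11.0959
n_valid = floor(11.0959) = 11
(n_stale = 27 - 11 = 16)

11


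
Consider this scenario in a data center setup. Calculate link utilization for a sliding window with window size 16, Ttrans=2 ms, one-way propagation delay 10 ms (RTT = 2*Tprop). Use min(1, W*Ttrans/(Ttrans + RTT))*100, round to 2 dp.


Given: W = 16, Ttrans = 2 ms, RTT = 20 ms (= 2 * Tprop, Tprop = 10 ms)
Cycle time = Ttrans + RTT = 2 + 20 = 22 ms (first packet sent until its ACK returns)
W * Ttrans = 16 * 2 = 32 ms of sending per cycle
W * Ttrans / (Ttrans + RTT) = 32 / 22 = 1.454545
U = min(1, 1.454545) = 1.000000
U% = 100.00%

100.00


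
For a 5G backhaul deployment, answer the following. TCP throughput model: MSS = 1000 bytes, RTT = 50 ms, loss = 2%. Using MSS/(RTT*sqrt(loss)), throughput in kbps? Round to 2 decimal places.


Given: MSS = 1000 bytes, RTT = 50 ms, loss = 2%
RTT in seconds = 50 / 1000 = 0.05
Loss rate = 2% = 0.02
sqrt(loss) = sqrt(0.02) = 0.141421356237
Throughput (bytes/s) = 1000 / (0.05 * 0.141421356237) = 141421.3562
Throughput (kbps) = 141421.3562 * 8 / 1000 = 1131.370850 -> 1131.37 kbps (2 dp)

1131.37


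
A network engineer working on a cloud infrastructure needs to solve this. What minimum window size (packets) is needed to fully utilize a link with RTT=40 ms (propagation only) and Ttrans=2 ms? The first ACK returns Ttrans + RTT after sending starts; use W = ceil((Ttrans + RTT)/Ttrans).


Given: Ttrans = 2 ms, RTT = 40 ms (= 2 * Tprop, Tprop = 20 ms)
Time until first ACK returns = Ttrans + RTT = 2 + 40 = 42 ms
Need W * Ttrans >= Ttrans + RTT  ->  W >= (Ttrans + RTT) / Ttrans
(Ttrans + RTT) / Ttrans = 42 / 2 = 21
W_min = ceil(21) = 21

21


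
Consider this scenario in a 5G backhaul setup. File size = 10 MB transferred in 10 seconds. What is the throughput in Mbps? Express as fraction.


Given: file = 10 MB, time = 10 s
File in Mb = 10 * 8 = 80 Mb
Throughput = 80 / 10 Mbps
Throughput = 8 Mbps

8


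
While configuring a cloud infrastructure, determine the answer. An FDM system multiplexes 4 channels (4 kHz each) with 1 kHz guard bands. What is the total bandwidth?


Given: 4 channels, 4 kHz each, guard = 1 kHz
Channel bandwidth = 4 * 4 = 16 kHz
Guard bands = 3 gaps * 1 kHz = 3 kHz
Total = 16 + 3 = 19 kHz

19


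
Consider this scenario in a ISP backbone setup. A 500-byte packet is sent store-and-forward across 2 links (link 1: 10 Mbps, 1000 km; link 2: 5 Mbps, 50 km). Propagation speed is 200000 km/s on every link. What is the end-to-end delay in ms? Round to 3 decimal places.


Packet = 500 bytes = 4000 bits. Store-and-forward: sum (t_trans + t_prop) per link.
Link 1: t_trans = 4000/(10*10^6) s = 0.4000 ms; t_prop = 1000/200000 s = 5.0000 ms; subtotal = 5.4000 ms
Link 2: t_trans = 4000/(5*10^6) s = 0.8000 ms; t_prop = 50/200000 s = 0.2500 ms; subtotal = 1.0500 ms
End-to-end = 5.4000 + 1.0500 = 6.4500 ms -> 6.450 ms (3 dp)

6.450


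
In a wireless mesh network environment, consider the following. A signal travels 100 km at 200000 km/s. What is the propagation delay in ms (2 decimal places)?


Given: distance = 100 km, speed = 200000 km/s
Delay = distance / speed = 100 / 200000 seconds
Delay in ms = 100 * 1000 / 200000
Delay = 0.5000 ms
Rounded to 2 dp = 0.50 ms

0.50


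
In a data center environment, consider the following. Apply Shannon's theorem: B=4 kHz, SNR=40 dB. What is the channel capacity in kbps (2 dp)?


Given: B = 4 kHz, SNR = 40 dB
SNR linear = 10^(40/10) = 10000
1 + SNR = 10001
log2(10001) = 13.2878566418
C = 4 * 1000 * 13.2878566418 = 53151.4266 bps
C = 53.151427 kbps -> 53.15 kbps (2 dp)

53.15


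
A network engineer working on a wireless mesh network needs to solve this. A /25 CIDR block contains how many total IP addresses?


Given: CIDR prefix /25
Host bits = 32 - 25 = 7
Total addresses = 2^7 = 128

128


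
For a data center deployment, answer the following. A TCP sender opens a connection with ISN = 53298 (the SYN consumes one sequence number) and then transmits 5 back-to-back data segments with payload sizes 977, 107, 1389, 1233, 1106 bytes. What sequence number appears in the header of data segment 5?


The SYN occupies sequence number ISN = 53298, so the first data byte is ISN + 1 = 53299.
SEQ of data segment i = (ISN + 1) + sum of payload sizes of segments 1..i-1.
Segment 1: SEQ = 53299, payload = 977 bytes
Segment 2: SEQ = 54276, payload = 107 bytes
Segment 3: SEQ = 54383, payload = 1389 bytes
Segment 4: SEQ = 55772, payload = 1233 bytes
Segment 5: SEQ = 57005, payload = 1106 bytes
SEQ of segment 5 = 53299 + 977 + 107 + 1389 + 1233 = 57005

57005


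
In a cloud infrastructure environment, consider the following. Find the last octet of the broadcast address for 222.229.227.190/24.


Given: IP = 222.229.227.190, prefix = /24
Host bits = 32 - 24 = 8
Network last octet = 190 AND mask = 0
Host part size = 2^8 - 1 = 255
Broadcast last octet = 0 OR 255 = 255

255


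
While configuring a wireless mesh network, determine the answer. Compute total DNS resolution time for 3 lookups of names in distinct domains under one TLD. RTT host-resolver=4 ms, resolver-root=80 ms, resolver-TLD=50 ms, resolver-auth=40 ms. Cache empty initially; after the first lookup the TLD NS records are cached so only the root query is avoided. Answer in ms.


Lookup 1 (cold cache): local + root + TLD + auth = 4 + 80 + 50 + 40 = 174 ms
Lookups 2..3 (TLD NS cached -> skip root; new domain -> still ask TLD and auth): local + TLD + auth = 4 + 50 + 40 = 94 ms each
Remaining 2 lookups: 2 * 94 = 188 ms
Total = 174 + 188 = 362 ms

362


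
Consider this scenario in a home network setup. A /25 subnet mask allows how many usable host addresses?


Given: subnet mask /25
Host bits = 32 - 25 = 7
Total addresses = 2^7 = 128
Usable hosts = 128 - 2 (network + broadcast) = 126

126


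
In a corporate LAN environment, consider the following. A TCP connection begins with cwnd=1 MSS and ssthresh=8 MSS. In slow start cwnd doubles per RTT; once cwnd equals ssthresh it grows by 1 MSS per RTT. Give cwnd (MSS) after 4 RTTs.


RTT 0: cwnd = 1 MSS (initial)
RTT 1: cwnd = 2 MSS (slow start, doubled)
RTT 2: cwnd = 4 MSS (slow start, doubled)
RTT 3: cwnd = 8 MSS (slow start, doubled)
RTT 4: cwnd = 9 MSS (congestion avoidance, +1)

9


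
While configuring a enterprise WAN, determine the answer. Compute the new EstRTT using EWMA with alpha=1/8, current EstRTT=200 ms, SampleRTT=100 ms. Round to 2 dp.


Given: EstRTT = 200 ms, SampleRTT = 100 ms, alpha = 1/8
New EstRTT = (1 - alpha) * EstRTT + alpha * SampleRTT
(7/8) * 200 = 175
(1/8) * 100 = 12.5
New EstRTT = 175 + 12.5 = 187.5 ms -> 187.50 ms (2 dp)

187.50


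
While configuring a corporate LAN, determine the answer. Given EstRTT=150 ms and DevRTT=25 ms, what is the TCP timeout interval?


Given: EstRTT = 150 ms, DevRTT = 25 ms
Timeout = EstRTT + 4 * DevRTT
4 * DevRTT = 4 * 25 = 100
Timeout = 150 + 100 = 250 ms

250


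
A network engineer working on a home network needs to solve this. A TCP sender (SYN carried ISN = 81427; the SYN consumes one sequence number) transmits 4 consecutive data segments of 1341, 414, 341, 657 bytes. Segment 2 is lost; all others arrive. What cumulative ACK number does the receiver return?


SYN uses sequence number 81427; first data byte = ISN + 1 = 81428.
Segment 1: SEQ = 81428, len = 1341 B, covers [81428, 82768]
Segment 2: SEQ = 82769, len = 414 B, covers [82769, 83182] [LOST]
Segment 3: SEQ = 83183, len = 341 B, covers [83183, 83523]
Segment 4: SEQ = 83524, len = 657 B, covers [83524, 84180]
In-order data received: bytes [81428, 82768] (segments 1..1).
Segment 2 missing -> gap begins at byte 82769; later segments buffered out of order.
Cumulative ACK = next expected in-order byte = 81428 + 1341 = 82769

82769


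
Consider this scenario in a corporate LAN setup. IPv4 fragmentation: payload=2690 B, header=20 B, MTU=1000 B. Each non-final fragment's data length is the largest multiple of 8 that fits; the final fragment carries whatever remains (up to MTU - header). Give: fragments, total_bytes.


Max data per non-final fragment = floor((MTU - header)/8)*8 = floor((1000 - 20)/8)*8 = floor(980/8)*8 = 976 B
Final fragment needs no 8-byte alignment: it can carry up to MTU - header = 980 B
Non-final fragments needed = ceil((payload - 980) / 976) = ceil(1710/976) = ceil(1.7520) = 2
Number of fragments = 2 + 1 = 3
Fragment sizes (data): 2 * 976 B + 738 B (last, 738 <= 980 OK)
Total bytes sent = payload + n_frags * header = 2690 + 3*20 = 2690 + 60 = 2750 B

3, 2750


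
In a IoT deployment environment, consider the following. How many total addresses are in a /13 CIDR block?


Given: CIDR prefix /13
Host bits = 32 - 13 = 19
Total addresses = 2^19 = 524288

524288


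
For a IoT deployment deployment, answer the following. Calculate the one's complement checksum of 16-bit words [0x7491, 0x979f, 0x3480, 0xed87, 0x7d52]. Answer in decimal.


Given words: [0x7491, 0x979f, 0x3480, 0xed87, 0x7d52]
Step 1: Sum all words
Raw sum = 29841 + 38815 + 13440 + 60807 + 32082 = 174985
Step 2: Fold carry: (43913 + 2) = 43915
One's complement = ~43915 & 0xFFFF = 21620

21620


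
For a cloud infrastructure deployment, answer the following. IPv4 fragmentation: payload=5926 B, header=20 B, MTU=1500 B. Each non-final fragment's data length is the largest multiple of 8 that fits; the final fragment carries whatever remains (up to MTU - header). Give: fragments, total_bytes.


Max data per non-final fragment = floor((MTU - header)/8)*8 = floor((1500 - 20)/8)*8 = floor(1480/8)*8 = 1480 B
Final fragment needs no 8-byte alignment: it can carry up to MTU - header = 1480 B
Non-final fragments needed = ceil((payload - 1480) / 1480) = ceil(4446/1480) = ceil(3.0041) = 4
Number of fragments = 4 + 1 = 5
Fragment sizes (data): 4 * 1480 B + 6 B (last, 6 <= 1480 OK)
Total bytes sent = payload + n_frags * header = 5926 + 5*20 = 5926 + 100 = 6026 B

5, 6026


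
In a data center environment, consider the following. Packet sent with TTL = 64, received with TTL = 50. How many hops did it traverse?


Given: initial TTL = 64, received TTL = 50
Hops = initial TTL - received TTL
Hops = 64 - 50 = 14

14


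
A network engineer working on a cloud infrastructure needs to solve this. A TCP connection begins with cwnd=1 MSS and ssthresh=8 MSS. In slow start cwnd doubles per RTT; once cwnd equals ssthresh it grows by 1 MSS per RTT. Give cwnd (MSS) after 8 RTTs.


RTT 0: cwnd = 1 MSS (initial)
RTT 1: cwnd = 2 MSS (slow start, doubled)
RTT 2: cwnd = 4 MSS (slow start, doubled)
RTT 3: cwnd = 8 MSS (slow start, doubled)
RTT 4: cwnd = 9 MSS (congestion avoidance, +1)
RTT 5: cwnd = 10 MSS (congestion avoidance, +1)
RTT 6: cwnd = 11 MSS (congestion avoidance, +1)
RTT 7: cwnd = 12 MSS (congestion avoidance, +1)
RTT 8: cwnd = 13 MSS (congestion avoidance, +1)

13


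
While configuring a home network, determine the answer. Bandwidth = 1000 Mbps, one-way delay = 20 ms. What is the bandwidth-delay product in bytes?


Given: bandwidth = 1000 Mbps, delay = 20 ms
BDP in bits = 1000 * 10^6 * 20 / 1000
BDP in bits = 20000000
BDP in bytes = 20000000 / 8 = 2500000

2500000


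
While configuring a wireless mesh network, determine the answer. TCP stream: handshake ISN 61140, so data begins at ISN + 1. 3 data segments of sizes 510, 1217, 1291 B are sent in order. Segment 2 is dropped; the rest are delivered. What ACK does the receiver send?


SYN uses sequence number 61140; first data byte = ISN + 1 = 61141.
Segment 1: SEQ = 61141, len = 510 B, covers [61141, 61650]
Segment 2: SEQ = 61651, len = 1217 B, covers [61651, 62867] [LOST]
Segment 3: SEQ = 62868, len = 1291 B, covers [62868, 64158]
In-order data received: bytes [61141, 61650] (segments 1..1).
Segment 2 missing -> gap begins at byte 61651; later segments buffered out of order.
Cumulative ACK = next expected in-order byte = 61141 + 510 = 61651

61651


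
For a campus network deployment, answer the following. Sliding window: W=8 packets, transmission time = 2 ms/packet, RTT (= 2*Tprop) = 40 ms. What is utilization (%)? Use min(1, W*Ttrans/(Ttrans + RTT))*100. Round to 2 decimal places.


Given: W = 8, Ttrans = 2 ms, RTT = 40 ms (= 2 * Tprop, Tprop = 20 ms)
Cycle time = Ttrans + RTT = 2 + 40 = 42 ms (first packet sent until its ACK returns)
W * Ttrans = 8 * 2 = 16 ms of sending per cycle
W * Ttrans / (Ttrans + RTT) = 16 / 42 = 0.380952
U = min(1, 0.380952) = 0.380952
U% = 38.10%

38.10


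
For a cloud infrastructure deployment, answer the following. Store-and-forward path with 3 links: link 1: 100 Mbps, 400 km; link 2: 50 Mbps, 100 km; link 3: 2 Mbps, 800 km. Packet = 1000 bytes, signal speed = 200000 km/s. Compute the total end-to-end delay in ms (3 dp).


Packet = 1000 bytes = 8000 bits. Store-and-forward: sum (t_trans + t_prop) per link.
Link 1: t_trans = 8000/(100*10^6) s = 0.0800 ms; t_prop = 400/200000 s = 2.0000 ms; subtotal = 2.0800 ms
Link 2: t_trans = 8000/(50*10^6) s = 0.1600 ms; t_prop = 100/200000 s = 0.5000 ms; subtotal = 0.6600 ms
Link 3: t_trans = 8000/(2*10^6) s = 4.0000 ms; t_prop = 800/200000 s = 4.0000 ms; subtotal = 8.0000 ms
End-to-end = 2.0800 + 0.6600 + 8.0000 = 10.7400 ms -> 10.740 ms (3 dp)

10.740


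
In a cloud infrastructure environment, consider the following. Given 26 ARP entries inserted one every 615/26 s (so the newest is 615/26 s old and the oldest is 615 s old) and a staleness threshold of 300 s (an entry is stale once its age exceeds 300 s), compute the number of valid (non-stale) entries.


Ages are k * 615/26 s for k = 1..26 (spacing = 23.6538 s).
Entry k is valid iff k * 615/26 <= 300 iff k <= 26 * 300 / 615 = 12.6829
n_valid = floor(12.6829) = 12
(n_stale = 26 - 12 = 14)

12


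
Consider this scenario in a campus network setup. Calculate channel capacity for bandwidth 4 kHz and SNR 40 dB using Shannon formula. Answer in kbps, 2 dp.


Given: B = 4 kHz, SNR = 40 dB
SNR linear = 10^(40/10) = 10000
1 + SNR = 10001
log2(10001) = 13.2878566418
C = 4 * 1000 * 13.2878566418 = 53151.4266 bps
C = 53.151427 kbps -> 53.15 kbps (2 dp)

53.15


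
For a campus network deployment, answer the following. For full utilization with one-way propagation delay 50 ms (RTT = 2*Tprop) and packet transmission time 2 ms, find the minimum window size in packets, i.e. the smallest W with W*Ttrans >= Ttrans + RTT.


Given: Ttrans = 2 ms, RTT = 100 ms (= 2 * Tprop, Tprop = 50 ms)
Time until first ACK returns = Ttrans + RTT = 2 + 100 = 102 ms
Need W * Ttrans >= Ttrans + RTT  ->  W >= (Ttrans + RTT) / Ttrans
(Ttrans + RTT) / Ttrans = 102 / 2 = 51
W_min = ceil(51) = 51

51


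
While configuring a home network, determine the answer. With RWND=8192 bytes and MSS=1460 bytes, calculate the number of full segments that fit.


Given: RWND = 8192 bytes, MSS = 1460 bytes
Full segments = floor(RWND / MSS)
Full segments = floor(8192 / 1460)
Full segments = floor(5.611) = 5

5


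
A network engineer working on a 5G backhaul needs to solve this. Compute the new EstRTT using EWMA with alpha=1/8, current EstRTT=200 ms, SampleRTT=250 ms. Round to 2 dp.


Given: EstRTT = 200 ms, SampleRTT = 250 ms, alpha = 1/8
New EstRTT = (1 - alpha) * EstRTT + alpha * SampleRTT
(7/8) * 200 = 175
(1/8) * 250 = 31.25
New EstRTT = 175 + 31.25 = 206.25 ms -> 206.25 ms (2 dp)

206.25


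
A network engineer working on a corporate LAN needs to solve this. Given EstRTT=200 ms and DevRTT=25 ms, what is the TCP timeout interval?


Given: EstRTT = 200 ms, DevRTT = 25 ms
Timeout = EstRTT + 4 * DevRTT
4 * DevRTT = 4 * 25 = 100
Timeout = 200 + 100 = 300 ms

300


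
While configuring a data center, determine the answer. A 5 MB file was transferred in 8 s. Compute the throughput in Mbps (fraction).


Given: file = 5 MB, time = 8 s
File in Mb = 5 * 8 = 40 Mb
Throughput = 40 / 8 Mbps
Throughput = 5 Mbps

5


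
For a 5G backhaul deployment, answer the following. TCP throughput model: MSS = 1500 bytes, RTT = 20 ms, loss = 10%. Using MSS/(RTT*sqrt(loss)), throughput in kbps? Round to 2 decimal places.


Given: MSS = 1500 bytes, RTT = 20 ms, loss = 10%
RTT in seconds = 20 / 1000 = 0.02
Loss rate = 10% = 0.1
sqrt(loss) = sqrt(0.1) = 0.316227766017
Throughput (bytes/s) = 1500 / (0.02 * 0.316227766017) = 237170.8245
Throughput (kbps) = 237170.8245 * 8 / 1000 = 1897.366596 -> 1897.37 kbps (2 dp)

1897.37


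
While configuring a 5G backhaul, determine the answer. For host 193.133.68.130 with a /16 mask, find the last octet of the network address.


Given: IP = 193.133.68.130, prefix = /16
Subnet mask = 255.255.0.0
Last octet of IP: 130
Last octet of mask: 0
Network last octet = 130 AND 0 = 0

0


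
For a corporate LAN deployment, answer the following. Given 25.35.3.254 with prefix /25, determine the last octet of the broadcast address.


Given: IP = 25.35.3.254, prefix = /25
Host bits = 32 - 25 = 7
Network last octet = 254 AND mask = 128
Host part size = 2^7 - 1 = 127
Broadcast last octet = 128 OR 127 = 255

255


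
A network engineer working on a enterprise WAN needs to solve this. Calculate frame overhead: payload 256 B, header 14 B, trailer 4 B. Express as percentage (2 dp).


Given: payload = 256 B, header = 14 B, trailer = 4 B
Overhead bytes = header + trailer = 14 + 4 = 18
Total frame = payload + overhead = 256 + 18 = 274
Overhead % = 18 / 274 * 100 = 6.5693% -> 6.57% (2 dp)

6.57


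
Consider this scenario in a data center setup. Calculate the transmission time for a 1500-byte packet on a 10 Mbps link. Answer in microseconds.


Given: packet = 1500 bytes, bandwidth = 10 Mbps
Packet in bits = 1500 * 8 = 12000 bits
Bandwidth = 10 * 10^6 = 10000000 bps
Time = 12000 / 10000000 seconds
Time in us = 12000 * 10^6 / 10000000 = 1200

1200


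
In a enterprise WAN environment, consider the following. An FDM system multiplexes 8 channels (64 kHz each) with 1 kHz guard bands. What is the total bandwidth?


Given: 8 channels, 64 kHz each, guard = 1 kHz
Channel bandwidth = 8 * 64 = 512 kHz
Guard bands = 7 gaps * 1 kHz = 7 kHz
Total = 512 + 7 = 519 kHz

519


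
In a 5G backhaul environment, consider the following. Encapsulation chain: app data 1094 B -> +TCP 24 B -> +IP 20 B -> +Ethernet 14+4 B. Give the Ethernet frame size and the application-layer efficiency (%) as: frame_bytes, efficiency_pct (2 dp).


TCP segment = 1094 + 24 = 1118 B
IP packet = 1118 + 20 = 1138 B
Ethernet frame = 1138 + 14 + 4 = 1156 B
Efficiency = app / frame = 1094 / 1156 = 0.946367 = 94.6367% -> 94.64% (2 dp)

1156, 94.64


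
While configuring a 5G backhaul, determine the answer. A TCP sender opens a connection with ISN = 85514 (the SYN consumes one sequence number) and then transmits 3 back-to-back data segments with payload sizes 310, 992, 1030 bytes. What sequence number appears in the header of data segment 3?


The SYN occupies sequence number ISN = 85514, so the first data byte is ISN + 1 = 85515.
SEQ of data segment i = (ISN + 1) + sum of payload sizes of segments 1..i-1.
Segment 1: SEQ = 85515, payload = 310 bytes
Segment 2: SEQ = 85825, payload = 992 bytes
Segment 3: SEQ = 86817, payload = 1030 bytes
SEQ of segment 3 = 85515 + 310 + 992 = 86817

86817


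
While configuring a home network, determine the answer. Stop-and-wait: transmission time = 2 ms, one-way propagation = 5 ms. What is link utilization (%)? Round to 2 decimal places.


Given: Ttrans = 2 ms, Tprop = 5 ms
RTT = 2 * Tprop = 2 * 5 = 10 ms
U = Ttrans / (Ttrans + RTT)
U = 2 / (2 + 10)
U = 2 / 12 = 0.166667
U% = 16.67%

16.67


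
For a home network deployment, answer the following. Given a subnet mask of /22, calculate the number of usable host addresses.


Given: subnet mask /22
Host bits = 32 - 22 = 10
Total addresses = 2^10 = 1024
Usable hosts = 1024 - 2 (network + broadcast) = 1022

1022


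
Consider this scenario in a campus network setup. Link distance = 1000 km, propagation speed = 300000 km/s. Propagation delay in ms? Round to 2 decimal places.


Given: distance = 1000 km, speed = 300000 km/s
Delay = distance / speed = 1000 / 300000 seconds
Delay in ms = 1000 * 1000 / 300000
Delay = 3.3333 ms
Rounded to 2 dp = 3.33 ms

3.33


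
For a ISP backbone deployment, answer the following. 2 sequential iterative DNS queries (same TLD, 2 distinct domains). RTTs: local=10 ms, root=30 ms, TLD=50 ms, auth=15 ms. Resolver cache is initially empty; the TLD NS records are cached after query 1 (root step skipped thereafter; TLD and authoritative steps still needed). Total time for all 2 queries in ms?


Lookup 1 (cold cache): local + root + TLD + auth = 10 + 30 + 50 + 15 = 105 ms
Lookups 2..2 (TLD NS cached -> skip root; new domain -> still ask TLD and auth): local + TLD + auth = 10 + 50 + 15 = 75 ms each
Remaining 1 lookups: 1 * 75 = 75 ms
Total = 105 + 75 = 180 ms

180


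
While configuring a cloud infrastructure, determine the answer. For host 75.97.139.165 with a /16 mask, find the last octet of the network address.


Given: IP = 75.97.139.165, prefix = /16
Subnet mask = 255.255.0.0
Last octet of IP: 165
Last octet of mask: 0
Network last octet = 165 AND 0 = 0

0


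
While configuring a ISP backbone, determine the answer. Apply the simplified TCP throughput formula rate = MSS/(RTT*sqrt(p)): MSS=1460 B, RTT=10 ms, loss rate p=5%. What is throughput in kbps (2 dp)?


Given: MSS = 1460 bytes, RTT = 10 ms, loss = 5%
RTT in seconds = 10 / 1000 = 0.01
Loss rate = 5% = 0.05
sqrt(loss) = sqrt(0.05) = 0.223606797750
Throughput (bytes/s) = 1460 / (0.01 * 0.223606797750) = 652931.8494
Throughput (kbps) = 652931.8494 * 8 / 1000 = 5223.454795 -> 5223.45 kbps (2 dp)

5223.45


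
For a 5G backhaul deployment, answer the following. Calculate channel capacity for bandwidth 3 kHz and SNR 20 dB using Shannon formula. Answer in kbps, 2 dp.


Given: B = 3 kHz, SNR = 20 dB
SNR linear = 10^(20/10) = 100
1 + SNR = 101
log2(101) = 6.6582114828
C = 3 * 1000 * 6.6582114828 = 19974.6344 bps
C = 19.974634 kbps -> 19.97 kbps (2 dp)

19.97


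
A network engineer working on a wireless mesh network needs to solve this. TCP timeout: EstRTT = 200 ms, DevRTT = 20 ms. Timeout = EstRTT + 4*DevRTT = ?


Given: EstRTT = 200 ms, DevRTT = 20 ms
Timeout = EstRTT + 4 * DevRTT
4 * DevRTT = 4 * 20 = 80
Timeout = 200 + 80 = 280 ms

280


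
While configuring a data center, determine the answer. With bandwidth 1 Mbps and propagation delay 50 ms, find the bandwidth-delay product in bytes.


Given: bandwidth = 1 Mbps, delay = 50 ms
BDP in bits = 1 * 10^6 * 50 / 1000
BDP in bits = 50000
BDP in bytes = 50000 / 8 = 6250

6250


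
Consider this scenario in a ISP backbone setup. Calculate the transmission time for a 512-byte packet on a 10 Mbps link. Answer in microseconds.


Given: packet = 512 bytes, bandwidth = 10 Mbps
Packet in bits = 512 * 8 = 4096 bits
Bandwidth = 10 * 10^6 = 10000000 bps
Time = 4096 / 10000000 seconds
Time in us = 4096 * 10^6 / 10000000 = 409.6

409.6


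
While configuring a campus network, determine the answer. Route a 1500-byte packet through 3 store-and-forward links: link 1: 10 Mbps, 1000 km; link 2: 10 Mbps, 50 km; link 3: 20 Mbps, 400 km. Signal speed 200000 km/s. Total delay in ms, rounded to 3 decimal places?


Packet = 1500 bytes = 12000 bits. Store-and-forward: sum (t_trans + t_prop) per link.
Link 1: t_trans = 12000/(10*10^6) s = 1.2000 ms; t_prop = 1000/200000 s = 5.0000 ms; subtotal = 6.2000 ms
Link 2: t_trans = 12000/(10*10^6) s = 1.2000 ms; t_prop = 50/200000 s = 0.2500 ms; subtotal = 1.4500 ms
Link 3: t_trans = 12000/(20*10^6) s = 0.6000 ms; t_prop = 400/200000 s = 2.0000 ms; subtotal = 2.6000 ms
End-to-end = 6.2000 + 1.4500 + 2.6000 = 10.2500 ms -> 10.250 ms (3 dp)

10.250


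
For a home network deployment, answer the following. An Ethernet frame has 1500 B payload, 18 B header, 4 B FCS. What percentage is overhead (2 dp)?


Given: payload = 1500 B, header = 18 B, trailer = 4 B
Overhead bytes = header + trailer = 18 + 4 = 22
Total frame = payload + overhead = 1500 + 22 = 1522
Overhead % = 22 / 1522 * 100 = 1.4455% -> 1.45% (2 dp)

1.45


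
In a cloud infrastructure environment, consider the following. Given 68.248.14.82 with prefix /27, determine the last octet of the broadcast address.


Given: IP = 68.248.14.82, prefix = /27
Host bits = 32 - 27 = 5
Network last octet = 82 AND mask = 64
Host part size = 2^5 - 1 = 31
Broadcast last octet = 64 OR 31 = 95

95


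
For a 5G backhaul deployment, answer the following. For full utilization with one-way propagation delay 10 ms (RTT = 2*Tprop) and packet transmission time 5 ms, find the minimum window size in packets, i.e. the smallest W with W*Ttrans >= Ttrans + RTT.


Given: Ttrans = 5 ms, RTT = 20 ms (= 2 * Tprop, Tprop = 10 ms)
Time until first ACK returns = Ttrans + RTT = 5 + 20 = 25 ms
Need W * Ttrans >= Ttrans + RTT  ->  W >= (Ttrans + RTT) / Ttrans
(Ttrans + RTT) / Ttrans = 25 / 5 = 5
W_min = ceil(5) = 5

5


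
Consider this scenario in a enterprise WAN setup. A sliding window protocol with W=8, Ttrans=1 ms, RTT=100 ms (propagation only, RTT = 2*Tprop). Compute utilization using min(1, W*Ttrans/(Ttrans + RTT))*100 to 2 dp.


Given: W = 8, Ttrans = 1 ms, RTT = 100 ms (= 2 * Tprop, Tprop = 50 ms)
Cycle time = Ttrans + RTT = 1 + 100 = 101 ms (first packet sent until its ACK returns)
W * Ttrans = 8 * 1 = 8 ms of sending per cycle
W * Ttrans / (Ttrans + RTT) = 8 / 101 = 0.079208
U = min(1, 0.079208) = 0.079208
U% = 7.92%

7.92


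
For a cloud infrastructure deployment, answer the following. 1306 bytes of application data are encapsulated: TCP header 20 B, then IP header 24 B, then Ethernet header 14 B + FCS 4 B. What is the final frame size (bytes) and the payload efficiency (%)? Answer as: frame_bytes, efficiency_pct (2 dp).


TCP segment = 1306 + 20 = 1326 B
IP packet = 1326 + 24 = 1350 B
Ethernet frame = 1350 + 14 + 4 = 1368 B
Efficiency = app / frame = 1306 / 1368 = 0.954678 = 95.4678% -> 95.47% (2 dp)

1368, 95.47


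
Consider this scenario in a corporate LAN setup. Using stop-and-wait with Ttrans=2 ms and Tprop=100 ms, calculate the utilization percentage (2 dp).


Given: Ttrans = 2 ms, Tprop = 100 ms
RTT = 2 * Tprop = 2 * 100 = 200 ms
U = Ttrans / (Ttrans + RTT)
U = 2 / (2 + 200)
U = 2 / 202 = 0.009901
U% = 0.99%

0.99


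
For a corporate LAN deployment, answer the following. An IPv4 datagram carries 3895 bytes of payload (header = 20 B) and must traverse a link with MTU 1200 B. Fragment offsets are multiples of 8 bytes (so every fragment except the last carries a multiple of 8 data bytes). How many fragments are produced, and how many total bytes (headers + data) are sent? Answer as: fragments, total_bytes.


Max data per non-final fragment = floor((MTU - header)/8)*8 = floor((1200 - 20)/8)*8 = floor(1180/8)*8 = 1176 B
Final fragment needs no 8-byte alignment: it can carry up to MTU - header = 1180 B
Non-final fragments needed = ceil((payload - 1180) / 1176) = ceil(2715/1176) = ceil(2.3087) = 3
Number of fragments = 3 + 1 = 4
Fragment sizes (data): 3 * 1176 B + 367 B (last, 367 <= 1180 OK)
Total bytes sent = payload + n_frags * header = 3895 + 4*20 = 3895 + 80 = 3975 B

4, 3975


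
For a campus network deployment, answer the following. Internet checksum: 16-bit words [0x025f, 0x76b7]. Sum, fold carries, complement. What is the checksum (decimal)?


Given words: [0x025f, 0x76b7]
Step 1: Sum all words
Raw sum = 607 + 30391 = 30998
One's complement = ~30998 & 0xFFFF = 34537

34537


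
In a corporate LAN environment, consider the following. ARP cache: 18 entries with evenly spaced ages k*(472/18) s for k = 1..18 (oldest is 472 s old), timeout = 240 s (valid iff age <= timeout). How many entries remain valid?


Ages are k * 472/18 s for k = 1..18 (spacing = 26.2222 s).
Entry k is valid iff k * 472/18 <= 240 iff k <= 18 * 240 / 472 = 9.1525
n_valid = floor(9.1525) = 9
(n_stale = 18 - 9 = 9)

9


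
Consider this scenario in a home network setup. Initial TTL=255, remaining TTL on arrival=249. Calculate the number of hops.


Given: initial TTL = 255, received TTL = 249
Hops = initial TTL - received TTL
Hops = 255 - 249 = 6

6


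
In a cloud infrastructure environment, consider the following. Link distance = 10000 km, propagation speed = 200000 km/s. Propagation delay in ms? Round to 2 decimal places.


Given: distance = 10000 km, speed = 200000 km/s
Delay = distance / speed = 10000 / 200000 seconds
Delay in ms = 10000 * 1000 / 200000
Delay = 50.0000 ms
Rounded to 2 dp = 50.00 ms

50.00


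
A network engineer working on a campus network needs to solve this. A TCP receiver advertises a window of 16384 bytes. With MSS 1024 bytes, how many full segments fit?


Given: RWND = 16384 bytes, MSS = 1024 bytes
Full segments = floor(RWND / MSS)
Full segments = floor(16384 / 1024)
Full segments = floor(16.0) = 16

16


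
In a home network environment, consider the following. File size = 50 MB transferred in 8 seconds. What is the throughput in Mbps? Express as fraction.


Given: file = 50 MB, time = 8 s
File in Mb = 50 * 8 = 400 Mb
Throughput = 400 / 8 Mbps
Throughput = 50 Mbps

50


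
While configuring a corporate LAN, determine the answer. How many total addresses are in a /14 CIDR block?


Given: CIDR prefix /14
Host bits = 32 - 14 = 18
Total addresses = 2^18 = 262144

262144


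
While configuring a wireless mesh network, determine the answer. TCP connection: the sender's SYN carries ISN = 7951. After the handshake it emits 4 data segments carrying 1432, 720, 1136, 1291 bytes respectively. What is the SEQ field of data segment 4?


The SYN occupies sequence number ISN = 7951, so the first data byte is ISN + 1 = 7952.
SEQ of data segment i = (ISN + 1) + sum of payload sizes of segments 1..i-1.
Segment 1: SEQ = 7952, payload = 1432 bytes
Segment 2: SEQ = 9384, payload = 720 bytes
Segment 3: SEQ = 10104, payload = 1136 bytes
Segment 4: SEQ = 11240, payload = 1291 bytes
SEQ of segment 4 = 7952 + 1432 + 720 + 1136 = 11240

11240


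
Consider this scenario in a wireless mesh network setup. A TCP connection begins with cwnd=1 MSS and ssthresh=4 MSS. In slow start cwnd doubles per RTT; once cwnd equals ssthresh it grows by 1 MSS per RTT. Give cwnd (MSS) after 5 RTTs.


RTT 0: cwnd = 1 MSS (initial)
RTT 1: cwnd = 2 MSS (slow start, doubled)
RTT 2: cwnd = 4 MSS (slow start, doubled)
RTT 3: cwnd = 5 MSS (congestion avoidance, +1)
RTT 4: cwnd = 6 MSS (congestion avoidance, +1)
RTT 5: cwnd = 7 MSS (congestion avoidance, +1)

7


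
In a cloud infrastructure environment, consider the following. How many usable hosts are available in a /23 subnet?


Given: subnet mask /23
Host bits = 32 - 23 = 9
Total addresses = 2^9 = 512
Usable hosts = 512 - 2 (network + broadcast) = 510

510


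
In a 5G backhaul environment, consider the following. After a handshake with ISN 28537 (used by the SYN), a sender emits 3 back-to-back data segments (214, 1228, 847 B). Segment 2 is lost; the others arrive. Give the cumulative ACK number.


SYN uses sequence number 28537; first data byte = ISN + 1 = 28538.
Segment 1: SEQ = 28538, len = 214 B, covers [28538, 28751]
Segment 2: SEQ = 28752, len = 1228 B, covers [28752, 29979] [LOST]
Segment 3: SEQ = 29980, len = 847 B, covers [29980, 30826]
In-order data received: bytes [28538, 28751] (segments 1..1).
Segment 2 missing -> gap begins at byte 28752; later segments buffered out of order.
Cumulative ACK = next expected in-order byte = 28538 + 214 = 28752

28752


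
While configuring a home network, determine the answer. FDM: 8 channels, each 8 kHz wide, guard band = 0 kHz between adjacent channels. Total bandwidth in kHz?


Given: 8 channels, 8 kHz each, guard = 0 kHz
Channel bandwidth = 8 * 8 = 64 kHz
Guard bands = 7 gaps * 0 kHz = 0 kHz
Total = 64 + 0 = 64 kHz

64


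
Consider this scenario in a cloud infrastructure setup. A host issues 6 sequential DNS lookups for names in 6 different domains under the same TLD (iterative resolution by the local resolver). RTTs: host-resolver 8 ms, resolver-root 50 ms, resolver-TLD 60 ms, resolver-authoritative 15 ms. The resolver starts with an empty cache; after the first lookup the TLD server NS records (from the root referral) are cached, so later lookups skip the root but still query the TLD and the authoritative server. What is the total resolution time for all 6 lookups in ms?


Lookup 1 (cold cache): local + root + TLD + auth = 8 + 50 + 60 + 15 = 133 ms
Lookups 2..6 (TLD NS cached -> skip root; new domain -> still ask TLD and auth): local + TLD + auth = 8 + 60 + 15 = 83 ms each
Remaining 5 lookups: 5 * 83 = 415 ms
Total = 133 + 415 = 548 ms

548


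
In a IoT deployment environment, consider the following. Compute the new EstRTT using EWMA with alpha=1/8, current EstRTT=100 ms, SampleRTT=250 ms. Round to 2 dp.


Given: EstRTT = 100 ms, SampleRTT = 250 ms, alpha = 1/8
New EstRTT = (1 - alpha) * EstRTT + alpha * SampleRTT
(7/8) * 100 = 87.5
(1/8) * 250 = 31.25
New EstRTT = 87.5 + 31.25 = 118.75 ms -> 118.75 ms (2 dp)

118.75


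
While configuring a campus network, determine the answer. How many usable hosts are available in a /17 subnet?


Given: subnet mask /17
Host bits = 32 - 17 = 15
Total addresses = 2^15 = 32768
Usable hosts = 32768 - 2 (network + broadcast) = 32766

32766


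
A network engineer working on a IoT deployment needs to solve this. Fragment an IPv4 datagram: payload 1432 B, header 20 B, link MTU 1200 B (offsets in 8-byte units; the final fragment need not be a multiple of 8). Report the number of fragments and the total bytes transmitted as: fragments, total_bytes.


Max data per non-final fragment = floor((MTU - header)/8)*8 = floor((1200 - 20)/8)*8 = floor(1180/8)*8 = 1176 B
Final fragment needs no 8-byte alignment: it can carry up to MTU - header = 1180 B
Non-final fragments needed = ceil((payload - 1180) / 1176) = ceil(252/1176) = ceil(0.2143) = 1
Number of fragments = 1 + 1 = 2
Fragment sizes (data): 1 * 1176 B + 256 B (last, 256 <= 1180 OK)
Total bytes sent = payload + n_frags * header = 1432 + 2*20 = 1432 + 40 = 1472 B

2, 1472


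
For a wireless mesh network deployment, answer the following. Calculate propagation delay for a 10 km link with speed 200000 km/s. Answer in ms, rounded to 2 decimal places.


Given: distance = 10 km, speed = 200000 km/s
Delay = distance / speed = 10 / 200000 seconds
Delay in ms = 10 * 1000 / 200000
Delay = 0.0500 ms
Rounded to 2 dp = 0.05 ms

0.05


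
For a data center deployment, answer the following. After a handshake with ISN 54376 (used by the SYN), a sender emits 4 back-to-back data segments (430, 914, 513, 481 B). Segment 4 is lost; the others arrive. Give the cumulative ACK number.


SYN uses sequence number 54376; first data byte = ISN + 1 = 54377.
Segment 1: SEQ = 54377, len = 430 B, covers [54377, 54806]
Segment 2: SEQ = 54807, len = 914 B, covers [54807, 55720]
Segment 3: SEQ = 55721, len = 513 B, covers [55721, 56233]
Segment 4: SEQ = 56234, len = 481 B, covers [56234, 56714] [LOST]
In-order data received: bytes [54377, 56233] (segments 1..3).
Segment 4 missing -> gap begins at byte 56234.
Cumulative ACK = next expected in-order byte = 54377 + 430 + 914 + 513 = 56234

56234


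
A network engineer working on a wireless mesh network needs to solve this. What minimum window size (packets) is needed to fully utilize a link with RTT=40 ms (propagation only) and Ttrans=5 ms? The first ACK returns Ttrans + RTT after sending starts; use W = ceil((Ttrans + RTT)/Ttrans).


Given: Ttrans = 5 ms, RTT = 40 ms (= 2 * Tprop, Tprop = 20 ms)
Time until first ACK returns = Ttrans + RTT = 5 + 40 = 45 ms
Need W * Ttrans >= Ttrans + RTT  ->  W >= (Ttrans + RTT) / Ttrans
(Ttrans + RTT) / Ttrans = 45 / 5 = 9
W_min = ceil(9) = 9

9


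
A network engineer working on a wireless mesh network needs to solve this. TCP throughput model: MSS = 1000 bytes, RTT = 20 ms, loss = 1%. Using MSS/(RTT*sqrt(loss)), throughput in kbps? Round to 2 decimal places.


Given: MSS = 1000 bytes, RTT = 20 ms, loss = 1%
RTT in seconds = 20 / 1000 = 0.02
Loss rate = 1% = 0.01
sqrt(loss) = sqrt(0.01) = 0.1
Throughput (bytes/s) = 1000 / (0.02 * 0.1) = 500000.0000
Throughput (kbps) = 500000.0000 * 8 / 1000 = 4000.000000 -> 4000.00 kbps (2 dp)

4000.00


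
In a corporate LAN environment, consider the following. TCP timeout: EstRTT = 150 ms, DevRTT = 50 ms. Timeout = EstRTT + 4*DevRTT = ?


Given: EstRTT = 150 ms, DevRTT = 50 ms
Timeout = EstRTT + 4 * DevRTT
4 * DevRTT = 4 * 50 = 200
Timeout = 150 + 200 = 350 ms

350


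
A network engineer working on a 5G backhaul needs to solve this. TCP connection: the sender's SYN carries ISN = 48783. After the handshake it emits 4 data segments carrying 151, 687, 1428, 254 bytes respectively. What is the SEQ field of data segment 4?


The SYN occupies sequence number ISN = 48783, so the first data byte is ISN + 1 = 48784.
SEQ of data segment i = (ISN + 1) + sum of payload sizes of segments 1..i-1.
Segment 1: SEQ = 48784, payload = 151 bytes
Segment 2: SEQ = 48935, payload = 687 bytes
Segment 3: SEQ = 49622, payload = 1428 bytes
Segment 4: SEQ = 51050, payload = 254 bytes
SEQ of segment 4 = 48784 + 151 + 687 + 1428 = 51050

51050


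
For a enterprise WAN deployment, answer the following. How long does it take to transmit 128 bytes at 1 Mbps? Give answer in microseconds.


Given: packet = 128 bytes, bandwidth = 1 Mbps
Packet in bits = 128 * 8 = 1024 bits
Bandwidth = 1 * 10^6 = 1000000 bps
Time = 1024 / 1000000 seconds
Time in us = 1024 * 10^6 / 1000000 = 1024

1024


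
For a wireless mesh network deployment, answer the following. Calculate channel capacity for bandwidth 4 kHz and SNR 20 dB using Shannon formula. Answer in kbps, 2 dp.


Given: B = 4 kHz, SNR = 20 dB
SNR linear = 10^(20/10) = 100
1 + SNR = 101
log2(101) = 6.6582114828
C = 4 * 1000 * 6.6582114828 = 26632.8459 bps
C = 26.632846 kbps -> 26.63 kbps (2 dp)

26.63


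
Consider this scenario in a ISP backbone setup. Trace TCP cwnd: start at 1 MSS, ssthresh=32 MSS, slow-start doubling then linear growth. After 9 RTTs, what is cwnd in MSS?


RTT 0: cwnd = 1 MSS (initial)
RTT 1: cwnd = 2 MSS (slow start, doubled)
RTT 2: cwnd = 4 MSS (slow start, doubled)
RTT 3: cwnd = 8 MSS (slow start, doubled)
RTT 4: cwnd = 16 MSS (slow start, doubled)
RTT 5: cwnd = 32 MSS (slow start, doubled)
RTT 6: cwnd = 33 MSS (congestion avoidance, +1)
RTT 7: cwnd = 34 MSS (congestion avoidance, +1)
RTT 8: cwnd = 35 MSS (congestion avoidance, +1)
RTT 9: cwnd = 36 MSS (congestion avoidance, +1)

36


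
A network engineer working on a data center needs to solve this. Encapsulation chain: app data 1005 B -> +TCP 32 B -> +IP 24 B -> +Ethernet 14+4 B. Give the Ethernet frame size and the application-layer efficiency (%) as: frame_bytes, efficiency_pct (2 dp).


TCP segment = 1005 + 32 = 1037 B
IP packet = 1037 + 24 = 1061 B
Ethernet frame = 1061 + 14 + 4 = 1079 B
Efficiency = app / frame = 1005 / 1079 = 0.931418 = 93.1418% -> 93.14% (2 dp)

1079, 93.14


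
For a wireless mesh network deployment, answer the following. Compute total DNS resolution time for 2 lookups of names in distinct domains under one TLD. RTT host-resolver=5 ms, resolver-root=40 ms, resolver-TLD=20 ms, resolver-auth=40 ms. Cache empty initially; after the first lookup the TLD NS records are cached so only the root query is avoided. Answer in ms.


Lookup 1 (cold cache): local + root + TLD + auth = 5 + 40 + 20 + 40 = 105 ms
Lookups 2..2 (TLD NS cached -> skip root; new domain -> still ask TLD and auth): local + TLD + auth = 5 + 20 + 40 = 65 ms each
Remaining 1 lookups: 1 * 65 = 65 ms
Total = 105 + 65 = 170 ms

170


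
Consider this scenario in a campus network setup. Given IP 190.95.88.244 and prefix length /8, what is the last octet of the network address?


Given: IP = 190.95.88.244, prefix = /8
Subnet mask = 255.0.0.0
Last octet of IP: 244
Last octet of mask: 0
Network last octet = 244 AND 0 = 0

0
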